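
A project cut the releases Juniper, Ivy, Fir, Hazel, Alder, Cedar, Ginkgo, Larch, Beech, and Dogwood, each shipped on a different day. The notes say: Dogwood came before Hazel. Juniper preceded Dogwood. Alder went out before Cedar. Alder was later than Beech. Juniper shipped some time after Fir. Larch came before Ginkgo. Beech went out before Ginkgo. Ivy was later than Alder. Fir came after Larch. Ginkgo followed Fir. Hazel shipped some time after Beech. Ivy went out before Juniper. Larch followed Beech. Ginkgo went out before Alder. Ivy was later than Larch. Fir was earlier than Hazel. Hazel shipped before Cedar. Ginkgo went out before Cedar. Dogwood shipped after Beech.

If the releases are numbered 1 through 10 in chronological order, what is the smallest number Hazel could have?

Alder, Beech, Dogwood, Fir, Ginkgo, Ivy, Juniper, and Larch must all come before Hazel — 8 forced predecessors.
Nothing else is forced ahead of Hazel, so its earliest slot is position 8 + 1 = 9.

9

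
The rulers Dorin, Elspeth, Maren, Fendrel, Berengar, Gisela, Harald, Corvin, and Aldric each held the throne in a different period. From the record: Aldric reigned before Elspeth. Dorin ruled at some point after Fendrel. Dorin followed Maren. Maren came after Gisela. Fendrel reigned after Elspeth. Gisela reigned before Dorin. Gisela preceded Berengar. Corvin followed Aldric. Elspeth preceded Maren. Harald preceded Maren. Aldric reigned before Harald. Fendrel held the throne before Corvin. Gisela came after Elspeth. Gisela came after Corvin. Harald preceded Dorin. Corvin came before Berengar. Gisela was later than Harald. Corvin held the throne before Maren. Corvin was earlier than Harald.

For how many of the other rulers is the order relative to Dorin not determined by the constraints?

Forced before Dorin: Aldric, Corvin, Elspeth, Fendrel, Gisela, Harald, and Maren.
That leaves Berengar with no forced order relative to Dorin — 1.

1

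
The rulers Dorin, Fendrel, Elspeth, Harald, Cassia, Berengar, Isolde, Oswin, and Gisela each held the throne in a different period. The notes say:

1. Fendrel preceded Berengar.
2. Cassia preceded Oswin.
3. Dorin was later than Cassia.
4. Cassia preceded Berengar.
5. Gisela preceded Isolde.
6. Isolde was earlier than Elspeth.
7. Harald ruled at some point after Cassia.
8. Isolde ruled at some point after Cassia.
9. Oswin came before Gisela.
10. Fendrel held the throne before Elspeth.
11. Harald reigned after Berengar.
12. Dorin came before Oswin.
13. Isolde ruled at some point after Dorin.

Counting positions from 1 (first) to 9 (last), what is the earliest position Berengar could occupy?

3

Cassia and Fendrel must both come before Berengar — 2 forced predecessors.
Nothing else is forced ahead of Berengar, so their earliest slot is position 2 + 1 = 3.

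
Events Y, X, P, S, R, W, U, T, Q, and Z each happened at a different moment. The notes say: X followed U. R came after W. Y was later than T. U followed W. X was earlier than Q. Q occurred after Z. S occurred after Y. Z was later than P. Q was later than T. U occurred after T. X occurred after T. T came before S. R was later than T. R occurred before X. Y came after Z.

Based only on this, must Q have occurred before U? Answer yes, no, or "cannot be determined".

Tracing the constraints gives U → X → Q, so U must come before Q.
That means Q cannot be before U.

no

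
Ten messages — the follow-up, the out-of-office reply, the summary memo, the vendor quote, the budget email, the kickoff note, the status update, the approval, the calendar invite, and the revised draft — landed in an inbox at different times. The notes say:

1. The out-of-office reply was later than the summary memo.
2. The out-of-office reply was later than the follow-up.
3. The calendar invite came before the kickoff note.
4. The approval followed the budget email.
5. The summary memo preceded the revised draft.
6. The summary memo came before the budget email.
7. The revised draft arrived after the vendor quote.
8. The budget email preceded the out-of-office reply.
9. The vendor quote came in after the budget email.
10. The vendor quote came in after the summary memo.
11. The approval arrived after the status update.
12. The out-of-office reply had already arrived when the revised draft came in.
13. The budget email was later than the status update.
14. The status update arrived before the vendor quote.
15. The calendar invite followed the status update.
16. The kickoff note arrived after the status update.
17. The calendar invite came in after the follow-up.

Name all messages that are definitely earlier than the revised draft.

the budget email, the follow-up, the out-of-office reply, the status update, the summary memo, the vendor quote

Directly stated before the revised draft: the out-of-office reply, the summary memo, and the vendor quote.
The budget email reaches the revised draft via the budget email → the vendor quote → the revised draft.
The follow-up reaches the revised draft via the follow-up → the out-of-office reply → the revised draft.
The status update reaches the revised draft via the status update → the vendor quote → the revised draft.
No chain forces the approval (or any of the others) ahead of the revised draft.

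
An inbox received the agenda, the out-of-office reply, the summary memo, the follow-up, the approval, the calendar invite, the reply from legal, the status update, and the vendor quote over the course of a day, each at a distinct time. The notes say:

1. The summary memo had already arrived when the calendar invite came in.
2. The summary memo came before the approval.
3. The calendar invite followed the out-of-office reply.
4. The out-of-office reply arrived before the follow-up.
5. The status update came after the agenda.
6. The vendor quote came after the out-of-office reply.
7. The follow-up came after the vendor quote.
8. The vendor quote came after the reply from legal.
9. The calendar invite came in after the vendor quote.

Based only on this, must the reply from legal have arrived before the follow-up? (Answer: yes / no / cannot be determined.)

Chain the constraints: the reply from legal → the vendor quote → the follow-up. Each link is directly stated, so the reply from legal comes before the follow-up.

yes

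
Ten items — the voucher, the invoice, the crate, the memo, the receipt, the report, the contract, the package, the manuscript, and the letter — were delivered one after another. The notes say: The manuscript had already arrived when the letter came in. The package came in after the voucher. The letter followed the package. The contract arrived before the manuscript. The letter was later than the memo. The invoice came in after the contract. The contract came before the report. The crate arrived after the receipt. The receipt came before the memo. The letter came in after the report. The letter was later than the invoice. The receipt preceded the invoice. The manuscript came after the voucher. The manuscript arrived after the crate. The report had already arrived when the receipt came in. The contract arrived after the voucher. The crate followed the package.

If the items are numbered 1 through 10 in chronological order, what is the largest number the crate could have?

8

The crate must come before the letter and the manuscript — 2 items forced after it.
Everything else can be placed before the crate in some valid order, so the crate can sit as late as position 10 − 2 = 8.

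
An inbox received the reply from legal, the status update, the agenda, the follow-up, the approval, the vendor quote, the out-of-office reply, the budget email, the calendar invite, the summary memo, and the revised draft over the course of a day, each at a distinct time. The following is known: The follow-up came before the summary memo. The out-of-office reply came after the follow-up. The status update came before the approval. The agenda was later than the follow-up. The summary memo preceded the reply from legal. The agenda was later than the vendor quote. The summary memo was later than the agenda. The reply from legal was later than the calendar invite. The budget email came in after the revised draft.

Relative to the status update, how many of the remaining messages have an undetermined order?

9

Forced after the status update: the approval.
That leaves the agenda, the budget email, the calendar invite, the follow-up, the out-of-office reply, the reply from legal, the revised draft, the summary memo, and the vendor quote with no forced order relative to the status update — 9.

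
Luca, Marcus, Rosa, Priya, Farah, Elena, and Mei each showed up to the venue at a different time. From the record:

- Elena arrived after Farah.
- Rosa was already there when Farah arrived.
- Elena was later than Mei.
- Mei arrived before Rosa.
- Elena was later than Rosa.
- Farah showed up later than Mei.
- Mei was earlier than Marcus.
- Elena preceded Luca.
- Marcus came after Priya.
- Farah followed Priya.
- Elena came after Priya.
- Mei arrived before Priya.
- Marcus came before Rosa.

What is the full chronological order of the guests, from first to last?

The constraints fix every adjacent pair, so only one ordering works:
Mei → Priya → Marcus → Rosa → Farah → Elena → Luca.

Mei, Priya, Marcus, Rosa, Farah, Elena, Luca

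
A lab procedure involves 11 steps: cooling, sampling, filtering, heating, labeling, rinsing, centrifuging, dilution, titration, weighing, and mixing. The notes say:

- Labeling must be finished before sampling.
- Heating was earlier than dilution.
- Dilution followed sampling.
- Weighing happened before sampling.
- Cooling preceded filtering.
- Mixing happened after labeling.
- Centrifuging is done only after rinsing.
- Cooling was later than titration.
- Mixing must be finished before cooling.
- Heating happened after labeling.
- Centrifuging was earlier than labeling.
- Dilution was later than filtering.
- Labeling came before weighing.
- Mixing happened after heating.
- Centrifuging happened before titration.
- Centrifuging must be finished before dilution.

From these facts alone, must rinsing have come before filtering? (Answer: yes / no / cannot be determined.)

Chain the constraints: rinsing → centrifuging → titration → cooling → filtering. Each link is directly stated, so rinsing comes before filtering.

yes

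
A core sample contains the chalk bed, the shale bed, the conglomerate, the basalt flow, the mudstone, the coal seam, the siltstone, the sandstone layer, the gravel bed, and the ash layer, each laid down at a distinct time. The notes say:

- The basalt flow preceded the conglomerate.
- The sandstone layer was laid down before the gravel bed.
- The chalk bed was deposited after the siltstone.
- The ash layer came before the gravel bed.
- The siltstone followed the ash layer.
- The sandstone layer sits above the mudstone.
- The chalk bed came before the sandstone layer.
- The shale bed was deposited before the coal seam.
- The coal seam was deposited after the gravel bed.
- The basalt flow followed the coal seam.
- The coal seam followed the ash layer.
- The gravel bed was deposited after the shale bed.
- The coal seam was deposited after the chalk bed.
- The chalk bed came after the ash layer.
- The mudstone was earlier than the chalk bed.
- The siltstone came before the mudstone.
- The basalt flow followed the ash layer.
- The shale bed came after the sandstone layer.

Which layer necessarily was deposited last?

the conglomerate

Every other layer has a chain of constraints placing it before the conglomerate, so the conglomerate is last.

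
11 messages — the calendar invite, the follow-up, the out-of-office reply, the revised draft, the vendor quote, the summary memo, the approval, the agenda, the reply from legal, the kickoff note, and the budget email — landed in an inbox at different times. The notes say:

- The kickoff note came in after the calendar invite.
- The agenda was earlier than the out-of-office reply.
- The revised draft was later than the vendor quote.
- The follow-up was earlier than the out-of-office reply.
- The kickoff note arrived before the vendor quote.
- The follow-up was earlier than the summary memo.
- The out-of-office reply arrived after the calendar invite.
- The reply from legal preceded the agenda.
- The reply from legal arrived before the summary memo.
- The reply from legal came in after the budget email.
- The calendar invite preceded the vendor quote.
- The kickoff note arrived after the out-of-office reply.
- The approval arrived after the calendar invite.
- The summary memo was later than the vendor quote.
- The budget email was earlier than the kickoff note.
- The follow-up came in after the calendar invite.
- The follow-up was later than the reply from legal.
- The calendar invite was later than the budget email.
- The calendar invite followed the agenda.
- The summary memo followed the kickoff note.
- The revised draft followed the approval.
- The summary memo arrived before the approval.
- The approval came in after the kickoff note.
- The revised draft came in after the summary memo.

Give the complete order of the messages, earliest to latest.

the budget email, the reply from legal, the agenda, the calendar invite, the follow-up, the out-of-office reply, the kickoff note, the vendor quote, the summary memo, the approval, the revised draft

The constraints fix every adjacent pair, so only one ordering works:
the budget email → the reply from legal → the agenda → the calendar invite → the follow-up → the out-of-office reply → the kickoff note → the vendor quote → the summary memo → the approval → the revised draft.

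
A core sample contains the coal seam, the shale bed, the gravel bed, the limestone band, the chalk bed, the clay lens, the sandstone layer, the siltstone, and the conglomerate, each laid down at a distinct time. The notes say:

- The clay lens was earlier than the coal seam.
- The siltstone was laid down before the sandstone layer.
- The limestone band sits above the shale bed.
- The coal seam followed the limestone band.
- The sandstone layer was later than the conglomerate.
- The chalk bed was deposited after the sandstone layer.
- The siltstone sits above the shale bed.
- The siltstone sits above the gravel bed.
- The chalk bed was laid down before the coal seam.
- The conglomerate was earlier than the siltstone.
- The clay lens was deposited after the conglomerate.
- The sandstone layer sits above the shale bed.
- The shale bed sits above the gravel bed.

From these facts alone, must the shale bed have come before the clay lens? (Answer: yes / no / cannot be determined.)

cannot be determined

No chain of stated constraints runs from the shale bed to the clay lens, and none runs from the clay lens to the shale bed either.
So the relative order of the shale bed and the clay lens is not fixed by the given facts.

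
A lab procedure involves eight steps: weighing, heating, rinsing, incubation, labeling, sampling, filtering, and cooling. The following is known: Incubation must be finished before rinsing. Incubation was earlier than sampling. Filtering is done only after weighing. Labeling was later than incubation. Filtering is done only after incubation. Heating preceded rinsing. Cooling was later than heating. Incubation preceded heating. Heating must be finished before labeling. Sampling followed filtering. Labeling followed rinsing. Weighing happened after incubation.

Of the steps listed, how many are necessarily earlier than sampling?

Directly stated before sampling: filtering and incubation.
Weighing reaches sampling via weighing → filtering → sampling.
No chain forces labeling (or any of the others) ahead of sampling.
That's filtering, incubation, and weighing — 3 in all.

3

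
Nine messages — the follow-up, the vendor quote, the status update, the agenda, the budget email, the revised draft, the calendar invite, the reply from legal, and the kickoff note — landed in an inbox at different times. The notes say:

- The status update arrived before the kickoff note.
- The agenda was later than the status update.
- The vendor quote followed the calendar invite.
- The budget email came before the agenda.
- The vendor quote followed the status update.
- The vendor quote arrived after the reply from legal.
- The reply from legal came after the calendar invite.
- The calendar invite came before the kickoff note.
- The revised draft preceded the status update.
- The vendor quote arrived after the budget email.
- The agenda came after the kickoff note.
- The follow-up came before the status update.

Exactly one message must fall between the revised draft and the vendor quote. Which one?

the status update

Tracing the constraints gives the revised draft → the status update → the vendor quote, so the status update sits after the revised draft and before the vendor quote.
No other message is forced both after the revised draft and before the vendor quote.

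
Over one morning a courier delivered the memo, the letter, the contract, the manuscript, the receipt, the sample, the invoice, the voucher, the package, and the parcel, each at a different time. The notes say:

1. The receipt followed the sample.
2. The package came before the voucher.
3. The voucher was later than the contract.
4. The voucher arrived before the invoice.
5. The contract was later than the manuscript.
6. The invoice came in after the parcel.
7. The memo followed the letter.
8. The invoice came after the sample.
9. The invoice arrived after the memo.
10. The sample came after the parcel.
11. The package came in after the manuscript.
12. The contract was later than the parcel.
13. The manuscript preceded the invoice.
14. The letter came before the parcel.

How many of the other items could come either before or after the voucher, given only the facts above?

3

Forced before the voucher: the contract, the letter, the manuscript, the package, and the parcel; forced after the voucher: the invoice.
That leaves the memo, the receipt, and the sample with no forced order relative to the voucher — 3.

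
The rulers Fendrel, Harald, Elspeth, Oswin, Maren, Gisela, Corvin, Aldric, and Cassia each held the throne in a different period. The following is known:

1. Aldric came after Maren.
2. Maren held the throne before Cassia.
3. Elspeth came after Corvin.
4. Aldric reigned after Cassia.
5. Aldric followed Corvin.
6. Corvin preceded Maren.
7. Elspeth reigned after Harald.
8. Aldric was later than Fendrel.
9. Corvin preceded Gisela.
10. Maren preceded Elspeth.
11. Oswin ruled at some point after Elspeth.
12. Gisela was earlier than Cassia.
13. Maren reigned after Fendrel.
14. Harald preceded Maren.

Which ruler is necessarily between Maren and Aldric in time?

Tracing the constraints gives Maren → Cassia → Aldric, so Cassia sits after Maren and before Aldric.
No other ruler is forced both after Maren and before Aldric.

Cassia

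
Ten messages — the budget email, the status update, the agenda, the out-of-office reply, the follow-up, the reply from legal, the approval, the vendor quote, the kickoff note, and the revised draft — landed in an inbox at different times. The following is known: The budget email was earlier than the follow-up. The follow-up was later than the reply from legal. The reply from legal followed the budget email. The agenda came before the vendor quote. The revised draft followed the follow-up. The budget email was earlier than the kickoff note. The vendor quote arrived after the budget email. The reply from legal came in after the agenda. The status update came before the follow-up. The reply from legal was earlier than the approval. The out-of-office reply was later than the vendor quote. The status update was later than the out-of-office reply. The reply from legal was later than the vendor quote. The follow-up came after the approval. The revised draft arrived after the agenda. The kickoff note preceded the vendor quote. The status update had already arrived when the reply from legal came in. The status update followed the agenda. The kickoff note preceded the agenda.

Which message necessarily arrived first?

the budget email

The budget email has a chain of constraints placing it before every other message, so the budget email must be first.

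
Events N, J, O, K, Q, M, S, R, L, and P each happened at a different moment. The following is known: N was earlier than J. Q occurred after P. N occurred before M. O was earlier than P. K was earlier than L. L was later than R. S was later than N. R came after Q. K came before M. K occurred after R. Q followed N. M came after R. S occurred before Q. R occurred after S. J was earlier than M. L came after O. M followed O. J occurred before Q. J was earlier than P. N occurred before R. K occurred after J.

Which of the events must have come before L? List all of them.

J, K, N, O, P, Q, R, S

Directly stated before L: K, O, and R.
J reaches L via J → K → L.
N reaches L via N → R → L.
P reaches L via P → Q → R → L.
Likewise Q and S each reach L by chaining the stated constraints.
No chain forces M ahead of L.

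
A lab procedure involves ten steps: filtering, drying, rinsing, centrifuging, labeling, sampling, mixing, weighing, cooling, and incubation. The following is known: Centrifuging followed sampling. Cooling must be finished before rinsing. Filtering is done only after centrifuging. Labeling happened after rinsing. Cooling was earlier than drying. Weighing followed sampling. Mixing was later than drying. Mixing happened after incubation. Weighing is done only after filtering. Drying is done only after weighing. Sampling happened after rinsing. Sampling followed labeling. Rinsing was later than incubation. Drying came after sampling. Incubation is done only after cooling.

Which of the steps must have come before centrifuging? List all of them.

Directly stated before centrifuging: sampling.
Cooling reaches centrifuging via cooling → rinsing → sampling → centrifuging.
Incubation reaches centrifuging via incubation → rinsing → sampling → centrifuging.
Labeling reaches centrifuging via labeling → sampling → centrifuging.
Likewise rinsing reaches centrifuging by chaining the stated constraints.

cooling, incubation, labeling, rinsing, sampling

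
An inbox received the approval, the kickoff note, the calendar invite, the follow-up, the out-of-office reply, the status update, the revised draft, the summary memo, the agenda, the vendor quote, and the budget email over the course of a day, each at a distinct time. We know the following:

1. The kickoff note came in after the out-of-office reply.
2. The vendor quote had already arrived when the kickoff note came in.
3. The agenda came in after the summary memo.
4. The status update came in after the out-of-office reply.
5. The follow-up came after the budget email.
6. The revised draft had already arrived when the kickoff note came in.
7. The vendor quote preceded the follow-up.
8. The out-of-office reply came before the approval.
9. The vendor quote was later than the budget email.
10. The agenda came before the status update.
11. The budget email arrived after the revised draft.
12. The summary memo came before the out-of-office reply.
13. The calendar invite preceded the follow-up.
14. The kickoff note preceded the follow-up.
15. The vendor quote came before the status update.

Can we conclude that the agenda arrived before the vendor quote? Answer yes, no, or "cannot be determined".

cannot be determined

No chain of stated constraints runs from the agenda to the vendor quote, and none runs from the vendor quote to the agenda either.
So the relative order of the agenda and the vendor quote is not fixed by the given facts.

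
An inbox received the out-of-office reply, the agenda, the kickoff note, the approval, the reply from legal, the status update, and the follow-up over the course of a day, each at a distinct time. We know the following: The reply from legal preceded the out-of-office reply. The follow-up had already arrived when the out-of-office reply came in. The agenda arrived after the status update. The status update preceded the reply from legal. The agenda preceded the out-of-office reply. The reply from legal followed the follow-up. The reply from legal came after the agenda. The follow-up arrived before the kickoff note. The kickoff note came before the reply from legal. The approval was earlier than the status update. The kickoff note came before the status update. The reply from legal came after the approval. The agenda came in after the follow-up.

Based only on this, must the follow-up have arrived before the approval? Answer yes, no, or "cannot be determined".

No chain of stated constraints runs from the follow-up to the approval, and none runs from the approval to the follow-up either.
So the relative order of the follow-up and the approval is not fixed by the given facts.

cannot be determined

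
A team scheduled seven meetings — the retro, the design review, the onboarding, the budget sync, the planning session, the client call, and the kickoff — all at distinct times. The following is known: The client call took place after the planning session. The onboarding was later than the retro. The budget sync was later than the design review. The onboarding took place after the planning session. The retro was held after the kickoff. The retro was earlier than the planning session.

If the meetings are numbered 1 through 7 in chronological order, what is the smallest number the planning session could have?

3

The kickoff and the retro must both come before the planning session — 2 forced predecessors.
Nothing else is forced ahead of the planning session, so its earliest slot is position 2 + 1 = 3.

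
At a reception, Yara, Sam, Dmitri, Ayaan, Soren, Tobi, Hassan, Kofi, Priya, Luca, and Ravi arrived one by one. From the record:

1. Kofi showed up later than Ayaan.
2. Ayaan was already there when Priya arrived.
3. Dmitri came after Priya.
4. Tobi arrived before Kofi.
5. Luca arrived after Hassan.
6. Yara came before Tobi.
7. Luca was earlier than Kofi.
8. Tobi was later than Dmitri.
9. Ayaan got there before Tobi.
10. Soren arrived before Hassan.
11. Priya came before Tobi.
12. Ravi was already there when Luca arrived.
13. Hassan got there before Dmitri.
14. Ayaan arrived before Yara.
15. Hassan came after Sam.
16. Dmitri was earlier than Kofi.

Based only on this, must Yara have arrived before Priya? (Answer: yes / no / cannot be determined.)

cannot be determined

No chain of stated constraints runs from Yara to Priya, and none runs from Priya to Yara either.
So the relative order of Yara and Priya is not fixed by the given facts.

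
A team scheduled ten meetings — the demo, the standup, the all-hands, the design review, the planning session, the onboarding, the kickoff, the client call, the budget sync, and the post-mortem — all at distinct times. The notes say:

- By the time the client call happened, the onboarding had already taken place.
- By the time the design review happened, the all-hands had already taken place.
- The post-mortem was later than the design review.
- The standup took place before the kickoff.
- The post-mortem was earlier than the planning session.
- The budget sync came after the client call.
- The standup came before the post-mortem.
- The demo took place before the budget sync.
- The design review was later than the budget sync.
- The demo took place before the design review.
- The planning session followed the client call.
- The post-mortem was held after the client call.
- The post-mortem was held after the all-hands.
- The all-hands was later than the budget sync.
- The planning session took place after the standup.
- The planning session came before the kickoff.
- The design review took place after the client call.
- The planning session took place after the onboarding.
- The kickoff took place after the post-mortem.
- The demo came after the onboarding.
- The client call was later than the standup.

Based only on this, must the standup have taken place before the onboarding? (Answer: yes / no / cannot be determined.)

No chain of stated constraints runs from the standup to the onboarding, and none runs from the onboarding to the standup either.
So the relative order of the standup and the onboarding is not fixed by the given facts.

cannot be determined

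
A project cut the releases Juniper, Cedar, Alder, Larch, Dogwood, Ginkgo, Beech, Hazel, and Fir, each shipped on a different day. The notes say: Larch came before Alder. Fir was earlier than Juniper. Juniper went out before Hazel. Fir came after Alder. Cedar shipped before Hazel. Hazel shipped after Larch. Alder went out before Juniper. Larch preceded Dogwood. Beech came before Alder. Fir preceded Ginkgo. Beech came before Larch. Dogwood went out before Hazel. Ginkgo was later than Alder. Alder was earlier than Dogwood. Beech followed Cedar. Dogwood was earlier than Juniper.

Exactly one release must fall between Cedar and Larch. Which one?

Tracing the constraints gives Cedar → Beech → Larch, so Beech sits after Cedar and before Larch.
No other release is forced both after Cedar and before Larch.

Beech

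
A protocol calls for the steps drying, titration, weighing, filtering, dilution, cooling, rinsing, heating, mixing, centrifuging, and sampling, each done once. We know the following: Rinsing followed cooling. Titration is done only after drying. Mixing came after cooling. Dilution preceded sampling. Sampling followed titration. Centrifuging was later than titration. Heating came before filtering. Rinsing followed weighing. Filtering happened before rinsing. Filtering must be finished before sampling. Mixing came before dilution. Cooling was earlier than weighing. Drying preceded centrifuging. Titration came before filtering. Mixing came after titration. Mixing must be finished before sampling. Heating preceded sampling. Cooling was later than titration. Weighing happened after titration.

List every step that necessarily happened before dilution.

Directly stated before dilution: mixing.
Cooling reaches dilution via cooling → mixing → dilution.
Drying reaches dilution via drying → titration → mixing → dilution.
Titration reaches dilution via titration → mixing → dilution.
No chain forces weighing (or any of the others) ahead of dilution.

cooling, drying, mixing, titration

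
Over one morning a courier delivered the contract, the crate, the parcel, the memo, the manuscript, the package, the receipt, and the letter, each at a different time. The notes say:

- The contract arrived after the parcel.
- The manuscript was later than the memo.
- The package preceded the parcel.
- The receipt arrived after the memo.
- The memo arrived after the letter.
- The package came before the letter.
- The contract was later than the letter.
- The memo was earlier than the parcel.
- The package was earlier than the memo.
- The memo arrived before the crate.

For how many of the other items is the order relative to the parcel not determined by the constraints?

3

Forced before the parcel: the letter, the memo, and the package; forced after the parcel: the contract.
That leaves the crate, the manuscript, and the receipt with no forced order relative to the parcel — 3.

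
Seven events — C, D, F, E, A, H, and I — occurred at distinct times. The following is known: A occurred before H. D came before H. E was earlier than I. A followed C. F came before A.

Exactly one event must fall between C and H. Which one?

A

Tracing the constraints gives C → A → H, so A sits after C and before H.
No other event is forced both after C and before H.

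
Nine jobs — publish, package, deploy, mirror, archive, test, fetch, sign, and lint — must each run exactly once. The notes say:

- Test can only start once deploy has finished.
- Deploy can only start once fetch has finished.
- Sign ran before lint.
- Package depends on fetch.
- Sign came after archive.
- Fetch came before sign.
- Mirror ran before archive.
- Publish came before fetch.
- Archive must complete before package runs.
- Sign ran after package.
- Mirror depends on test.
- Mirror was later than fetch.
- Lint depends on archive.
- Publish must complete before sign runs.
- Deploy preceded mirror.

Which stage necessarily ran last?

Every other stage has a chain of constraints placing it before lint, so lint is last.

lint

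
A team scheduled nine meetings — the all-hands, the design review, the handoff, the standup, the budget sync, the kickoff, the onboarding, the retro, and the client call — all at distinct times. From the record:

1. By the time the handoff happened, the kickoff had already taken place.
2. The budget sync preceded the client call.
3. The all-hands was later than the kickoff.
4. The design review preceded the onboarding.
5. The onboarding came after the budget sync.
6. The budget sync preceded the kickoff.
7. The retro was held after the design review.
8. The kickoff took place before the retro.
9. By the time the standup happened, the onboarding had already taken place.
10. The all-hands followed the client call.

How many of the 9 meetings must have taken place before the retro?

Directly stated before the retro: the design review and the kickoff.
The budget sync reaches the retro via the budget sync → the kickoff → the retro.
No chain forces the all-hands (or any of the others) ahead of the retro.
That's the budget sync, the design review, and the kickoff — 3 in all.

3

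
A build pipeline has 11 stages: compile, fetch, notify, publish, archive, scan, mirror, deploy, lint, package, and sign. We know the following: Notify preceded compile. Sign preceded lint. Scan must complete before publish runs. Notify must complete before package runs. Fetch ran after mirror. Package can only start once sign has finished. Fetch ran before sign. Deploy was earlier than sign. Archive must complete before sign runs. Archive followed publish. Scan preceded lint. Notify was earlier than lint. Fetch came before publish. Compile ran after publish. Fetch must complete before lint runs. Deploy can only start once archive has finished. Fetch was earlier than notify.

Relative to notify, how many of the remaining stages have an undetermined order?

5

Forced before notify: fetch and mirror; forced after notify: compile, lint, and package.
That leaves archive, deploy, publish, scan, and sign with no forced order relative to notify — 5.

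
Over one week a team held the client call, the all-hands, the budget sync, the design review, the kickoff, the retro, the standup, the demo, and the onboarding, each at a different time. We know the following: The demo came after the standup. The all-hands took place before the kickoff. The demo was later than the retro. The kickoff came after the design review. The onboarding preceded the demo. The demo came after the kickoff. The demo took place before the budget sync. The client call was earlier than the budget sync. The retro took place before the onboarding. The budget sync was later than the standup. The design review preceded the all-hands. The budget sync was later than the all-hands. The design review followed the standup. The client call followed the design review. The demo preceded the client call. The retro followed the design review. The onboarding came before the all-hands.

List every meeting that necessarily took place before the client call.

Directly stated before the client call: the demo and the design review.
The all-hands reaches the client call via the all-hands → the kickoff → the demo → the client call.
The kickoff reaches the client call via the kickoff → the demo → the client call.
The onboarding reaches the client call via the onboarding → the demo → the client call.
Likewise the retro and the standup each reach the client call by chaining the stated constraints.

the all-hands, the demo, the design review, the kickoff, the onboarding, the retro, the standup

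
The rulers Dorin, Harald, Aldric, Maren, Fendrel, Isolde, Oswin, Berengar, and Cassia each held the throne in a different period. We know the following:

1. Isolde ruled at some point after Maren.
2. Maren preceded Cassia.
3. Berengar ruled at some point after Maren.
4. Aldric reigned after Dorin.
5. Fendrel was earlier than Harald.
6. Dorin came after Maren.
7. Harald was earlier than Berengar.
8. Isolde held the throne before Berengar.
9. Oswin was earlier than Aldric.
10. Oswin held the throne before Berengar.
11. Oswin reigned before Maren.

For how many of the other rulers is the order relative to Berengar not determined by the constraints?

3

Forced before Berengar: Fendrel, Harald, Isolde, Maren, and Oswin.
That leaves Aldric, Cassia, and Dorin with no forced order relative to Berengar — 3.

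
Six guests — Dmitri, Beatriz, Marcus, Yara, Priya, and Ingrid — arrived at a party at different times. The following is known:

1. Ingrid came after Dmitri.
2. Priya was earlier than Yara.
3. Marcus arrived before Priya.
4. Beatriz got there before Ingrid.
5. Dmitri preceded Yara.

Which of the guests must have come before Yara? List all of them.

Directly stated before Yara: Dmitri and Priya.
Marcus reaches Yara via Marcus → Priya → Yara.
No chain forces Ingrid (or any of the others) ahead of Yara.

Dmitri, Marcus, Priya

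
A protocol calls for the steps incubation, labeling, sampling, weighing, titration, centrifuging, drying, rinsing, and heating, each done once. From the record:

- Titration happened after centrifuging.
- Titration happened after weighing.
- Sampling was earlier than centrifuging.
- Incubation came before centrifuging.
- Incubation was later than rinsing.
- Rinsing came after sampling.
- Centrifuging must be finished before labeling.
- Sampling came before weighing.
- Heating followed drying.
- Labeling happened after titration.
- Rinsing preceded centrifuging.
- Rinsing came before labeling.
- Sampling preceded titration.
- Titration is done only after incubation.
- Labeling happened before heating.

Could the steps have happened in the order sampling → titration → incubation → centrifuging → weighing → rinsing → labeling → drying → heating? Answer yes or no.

no

The constraints require weighing before titration, but in the proposed sequence titration appears ahead of weighing. That one violation is enough.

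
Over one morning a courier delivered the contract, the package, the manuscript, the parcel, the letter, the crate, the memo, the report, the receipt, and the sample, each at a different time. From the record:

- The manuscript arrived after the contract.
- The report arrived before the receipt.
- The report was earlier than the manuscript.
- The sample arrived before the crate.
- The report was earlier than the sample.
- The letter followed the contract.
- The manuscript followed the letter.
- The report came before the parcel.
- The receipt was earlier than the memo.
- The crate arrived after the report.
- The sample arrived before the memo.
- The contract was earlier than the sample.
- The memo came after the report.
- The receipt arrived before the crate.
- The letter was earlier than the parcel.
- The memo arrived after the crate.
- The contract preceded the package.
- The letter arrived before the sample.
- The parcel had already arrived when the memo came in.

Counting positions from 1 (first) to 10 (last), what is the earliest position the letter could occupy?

The contract must come before the letter — 1 forced predecessor.
Nothing else is forced ahead of the letter, so its earliest slot is position 1 + 1 = 2.

2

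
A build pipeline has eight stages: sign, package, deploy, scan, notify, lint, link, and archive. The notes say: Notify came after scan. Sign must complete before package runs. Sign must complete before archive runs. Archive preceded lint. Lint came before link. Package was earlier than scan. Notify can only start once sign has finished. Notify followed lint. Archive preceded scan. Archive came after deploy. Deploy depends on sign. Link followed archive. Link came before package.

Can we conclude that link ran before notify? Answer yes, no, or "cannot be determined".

yes

Chain the constraints: link → package → scan → notify. Each link is directly stated, so link comes before notify.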